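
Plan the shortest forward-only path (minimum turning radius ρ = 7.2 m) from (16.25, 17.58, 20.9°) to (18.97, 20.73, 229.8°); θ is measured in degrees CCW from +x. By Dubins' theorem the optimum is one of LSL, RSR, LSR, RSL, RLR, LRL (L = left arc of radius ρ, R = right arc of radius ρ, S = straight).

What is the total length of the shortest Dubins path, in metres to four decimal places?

47.8873 m

Let ψ = atan2(Δy, Δx) = atan2(3.15, 2.72) = 49.1897° be the start→goal bearing.
Normalize: d = |goal − start| / ρ = 4.161839/7.2 = 0.578033, α = (θ_start − ψ) mod 360° = 331.7103° = 5.789438 rad, β = (θ_goal − ψ) mod 360° = 180.6103° = 3.152245 rad.
Common terms: sin α = -0.473929, cos α = 0.880563, sin β = -0.010652, cos β = -0.999943, cos(α−β) = -0.875465, d² = 0.334122. Work in radians in the unit-radius frame; every candidate has L = ρ·(t + p + q).
LSL: p² = 2 + d² − 2cos(α−β) + 2d(sin α − sin β) = 3.549473; p = √p² = 1.884004; φ = atan2(cos β − cos α, d + sin α − sin β) = -1.509848 rad; t = (φ − α) mod 2π = 5.267085 rad, q = (β − φ) mod 2π = 4.662093 rad → L = 7.2·(5.267085 + 1.884004 + 4.662093) = 7.2·11.813183 = 85.054914 m
RSR: p² = 2 + d² − 2cos(α−β) + 2d(sin β − sin α) = 4.620630; p = √p² = 2.149565; φ = atan2(cos α − cos β, d − sin α + sin β) = 1.065087 rad; t = (α − φ) mod 2π = 4.724351 rad, q = (φ − β) mod 2π = 4.196027 rad → L = 7.2·(4.724351 + 2.149565 + 4.196027) = 7.2·11.069943 = 79.703589 m
LSR: p² = d² − 2 + 2cos(α−β) + 2d(sin α + sin β) = -3.977015 < 0 → infeasible
RSL: p² = d² − 2 + 2cos(α−β) − 2d(sin α + sin β) = -2.856598 < 0 → infeasible
RLR: c = (6 − d² + 2cos(α−β) + 2d(sin α − sin β))/8 = 0.422421; p = 2π − arccos c = 5.148504 rad; φ = atan2(cos α − cos β, d − sin α + sin β) = 1.065087 rad; t = (α − φ + p/2) mod 2π = 1.015417 rad, q = (α − β − t + p) mod 2π = 0.487094 rad → L = 7.2·(1.015417 + 5.148504 + 0.487094) = 7.2·6.651015 = 47.887308 m
LRL: c = (6 − d² + 2cos(α−β) − 2d(sin α − sin β))/8 = 0.556316; p = 2π − arccos c = 5.302335 rad; φ = atan2(cos β − cos α, d + sin α − sin β) = -1.509848 rad; t = (φ − α + p/2) mod 2π = 1.635067 rad, q = (β − α − t + p) mod 2π = 1.030075 rad → L = 7.2·(1.635067 + 5.302335 + 1.030075) = 7.2·7.967477 = 57.365834 m
Shortest: RLR with L = 47.887308 m ≈ 47.8873 m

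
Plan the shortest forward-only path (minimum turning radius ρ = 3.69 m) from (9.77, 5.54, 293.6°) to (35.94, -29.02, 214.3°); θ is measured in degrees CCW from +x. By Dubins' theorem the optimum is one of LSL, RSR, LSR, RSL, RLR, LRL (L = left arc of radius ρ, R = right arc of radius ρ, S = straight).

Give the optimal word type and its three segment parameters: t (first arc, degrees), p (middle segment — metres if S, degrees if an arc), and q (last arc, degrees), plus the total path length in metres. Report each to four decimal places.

LSR: t = 19.4409°, p = 38.2450 m, q = 98.7409°, L = 45.8562 m

Let ψ = atan2(Δy, Δx) = atan2(-34.56, 26.17) = -52.8658° be the start→goal bearing.
Normalize: d = |goal − start| / ρ = 43.350461/3.69 = 11.748093, α = (θ_start − ψ) mod 360° = 346.4658° = 6.046968 rad, β = (θ_goal − ψ) mod 360° = 267.1658° = 4.662922 rad.
Common terms: sin α = -0.234026, cos α = 0.972230, sin β = -0.998777, cos β = -0.049447, cos(α−β) = 0.185667, d² = 138.017678. Work in radians in the unit-radius frame; every candidate has L = ρ·(t + p + q).
LSL: p² = 2 + d² − 2cos(α−β) + 2d(sin α − sin β) = 157.615062; p = √p² = 12.554484; φ = atan2(cos β − cos α, d + sin α − sin β) = -0.081470 rad; t = (φ − α) mod 2π = 0.154747 rad, q = (β − φ) mod 2π = 4.744392 rad → L = 3.69·(0.154747 + 12.554484 + 4.744392) = 3.69·17.453623 = 64.403869 m
RSR: p² = 2 + d² − 2cos(α−β) + 2d(sin β − sin α) = 121.677627; p = √p² = 11.030758; φ = atan2(cos α − cos β, d − sin α + sin β) = 0.092754 rad; t = (α − φ) mod 2π = 5.954215 rad, q = (φ − β) mod 2π = 1.713017 rad → L = 3.69·(5.954215 + 11.030758 + 1.713017) = 3.69·18.697990 = 68.995582 m
LSR: p² = d² − 2 + 2cos(α−β) + 2d(sin α + sin β) = 107.422841; p = √p² = 10.364499; φ = atan2(−cos α − cos β, d + sin α + sin β) − atan2(−2, p) = 0.103091 rad; t = (φ − α) mod 2π = 0.339308 rad, q = (φ − β) mod 2π = 1.723354 rad → L = 3.69·(0.339308 + 10.364499 + 1.723354) = 3.69·12.427162 = 45.856227 m
RSL: p² = d² − 2 + 2cos(α−β) − 2d(sin α + sin β) = 165.355181; p = √p² = 12.859051; φ = atan2(cos α + cos β, d − sin α − sin β) − atan2(2, p) = -0.083328 rad; t = (α − φ) mod 2π = 6.130296 rad, q = (β − φ) mod 2π = 4.746250 rad → L = 3.69·(6.130296 + 12.859051 + 4.746250) = 3.69·23.735597 = 87.584352 m
RLR: c = (6 − d² + 2cos(α−β) + 2d(sin α − sin β))/8 = -14.209703, |c| > 1 → infeasible
LRL: c = (6 − d² + 2cos(α−β) − 2d(sin α − sin β))/8 = -18.701883, |c| > 1 → infeasible
Shortest: LSR with L = 45.856227 m ≈ 45.8562 m
Convert LSR to answer units (arcs ×180/π): t = 0.339308·180/π = 19.4409°, p = ρ·p = 3.69·10.364499 = 38.2450 m, q = 1.723354·180/π = 98.7409°, L = 45.8562 m.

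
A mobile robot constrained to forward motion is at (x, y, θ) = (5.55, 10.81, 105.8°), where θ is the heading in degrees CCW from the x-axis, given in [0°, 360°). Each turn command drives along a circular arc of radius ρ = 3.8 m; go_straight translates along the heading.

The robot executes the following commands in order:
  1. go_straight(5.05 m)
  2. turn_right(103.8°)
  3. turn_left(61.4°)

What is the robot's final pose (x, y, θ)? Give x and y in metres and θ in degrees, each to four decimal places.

(10.9640, 22.5978, 63.4000°)

set_pose: (x, y, θ) = (5.5500, 10.8100, 105.8000°), ρ = 3.8
go_straight(5.05): x += 5.05·cos θ, y += 5.05·sin θ → (4.1750, 15.6692, 105.8000°)
turn_right(103.8°): centre at ρ to the right, rotate −103.8° → (7.6988, 20.5016, 2.0000°)
turn_left(61.4°): centre at ρ to the left, rotate +61.4° → (10.9640, 22.5978, 63.4000°)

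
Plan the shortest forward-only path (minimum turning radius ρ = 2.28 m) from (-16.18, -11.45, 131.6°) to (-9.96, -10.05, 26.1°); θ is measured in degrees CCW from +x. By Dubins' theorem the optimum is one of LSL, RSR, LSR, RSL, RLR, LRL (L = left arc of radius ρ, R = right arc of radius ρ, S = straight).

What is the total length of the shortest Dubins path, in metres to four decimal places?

Let ψ = atan2(Δy, Δx) = atan2(1.40, 6.22) = 12.6848° be the start→goal bearing.
Normalize: d = |goal − start| / ρ = 6.375610/2.28 = 2.796320, α = (θ_start − ψ) mod 360° = 118.9152° = 2.075462 rad, β = (θ_goal − ψ) mod 360° = 13.4152° = 0.234140 rad.
Common terms: sin α = 0.875336, cos α = -0.483515, sin β = 0.232007, cos β = 0.972714, cos(α−β) = -0.267238, d² = 7.819406. Work in radians in the unit-radius frame; every candidate has L = ρ·(t + p + q).
LSL: p² = 2 + d² − 2cos(α−β) + 2d(sin α − sin β) = 13.951793; p = √p² = 3.735210; φ = atan2(cos β − cos α, d + sin α − sin β) = 0.400485 rad; t = (φ − α) mod 2π = 4.608208 rad, q = (β − φ) mod 2π = 6.116840 rad → L = 2.28·(4.608208 + 3.735210 + 6.116840) = 2.28·14.460258 = 32.969389 m
RSR: p² = 2 + d² − 2cos(α−β) + 2d(sin β − sin α) = 6.755972; p = √p² = 2.599225; φ = atan2(cos α − cos β, d − sin α + sin β) = -0.594694 rad; t = (α − φ) mod 2π = 2.670156 rad, q = (φ − β) mod 2π = 5.454352 rad → L = 2.28·(2.670156 + 2.599225 + 5.454352) = 2.28·10.723733 = 24.450111 m
LSR: p² = d² − 2 + 2cos(α−β) + 2d(sin α + sin β) = 11.477898; p = √p² = 3.387905; φ = atan2(−cos α − cos β, d + sin α + sin β) − atan2(−2, p) = 0.408615 rad; t = (φ − α) mod 2π = 4.616338 rad, q = (φ − β) mod 2π = 0.174475 rad → L = 2.28·(4.616338 + 3.387905 + 0.174475) = 2.28·8.178717 = 18.647475 m
RSL: p² = d² − 2 + 2cos(α−β) − 2d(sin α + sin β) = -0.908039 < 0 → infeasible
RLR: c = (6 − d² + 2cos(α−β) + 2d(sin α − sin β))/8 = 0.155503; p = 2π − arccos c = 4.868526 rad; φ = atan2(cos α − cos β, d − sin α + sin β) = -0.594694 rad; t = (α − φ + p/2) mod 2π = 5.104419 rad, q = (α − β − t + p) mod 2π = 1.605429 rad → L = 2.28·(5.104419 + 4.868526 + 1.605429) = 2.28·11.578374 = 26.398694 m
LRL: c = (6 − d² + 2cos(α−β) − 2d(sin α − sin β))/8 = -0.743974; p = 2π − arccos c = 3.873391 rad; φ = atan2(cos β − cos α, d + sin α − sin β) = 0.400485 rad; t = (φ − α + p/2) mod 2π = 0.261719 rad, q = (β − α − t + p) mod 2π = 1.770350 rad → L = 2.28·(0.261719 + 3.873391 + 1.770350) = 2.28·5.905459 = 13.464447 m
Shortest: LRL with L = 13.464447 m ≈ 13.4644 m

13.4644 m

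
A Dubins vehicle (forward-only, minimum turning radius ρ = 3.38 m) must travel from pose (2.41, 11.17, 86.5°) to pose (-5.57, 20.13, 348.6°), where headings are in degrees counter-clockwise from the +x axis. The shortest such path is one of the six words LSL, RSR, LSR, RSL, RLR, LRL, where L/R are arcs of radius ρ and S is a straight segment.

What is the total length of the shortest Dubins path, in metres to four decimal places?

Let ψ = atan2(Δy, Δx) = atan2(8.96, -7.98) = 131.6891° be the start→goal bearing.
Normalize: d = |goal − start| / ρ = 11.998417/3.38 = 3.549827, α = (θ_start − ψ) mod 360° = 314.8109° = 5.494487 rad, β = (θ_goal − ψ) mod 360° = 216.9109° = 3.785810 rad.
Common terms: sin α = -0.709436, cos α = 0.704770, sin β = -0.600573, cos β = -0.799570, cos(α−β) = -0.137445, d² = 12.601274. Work in radians in the unit-radius frame; every candidate has L = ρ·(t + p + q).
LSL: p² = 2 + d² − 2cos(α−β) + 2d(sin α − sin β) = 14.103272; p = √p² = 3.755432; φ = atan2(cos β − cos α, d + sin α − sin β) = -0.412146 rad; t = (φ − α) mod 2π = 0.376551 rad, q = (β − φ) mod 2π = 4.197957 rad → L = 3.38·(0.376551 + 3.755432 + 4.197957) = 3.38·8.329940 = 28.155198 m
RSR: p² = 2 + d² − 2cos(α−β) + 2d(sin β − sin α) = 15.649055; p = √p² = 3.955889; φ = atan2(cos α − cos β, d − sin α + sin β) = 0.390097 rad; t = (α − φ) mod 2π = 5.104390 rad, q = (φ − β) mod 2π = 2.887473 rad → L = 3.38·(5.104390 + 3.955889 + 2.887473) = 3.38·11.947751 = 40.383399 m
LSR: p² = d² − 2 + 2cos(α−β) + 2d(sin α + sin β) = 1.025773; p = √p² = 1.012805; φ = atan2(−cos α − cos β, d + sin α + sin β) − atan2(−2, p) = 1.144340 rad; t = (φ − α) mod 2π = 1.933038 rad, q = (φ − β) mod 2π = 3.641715 rad → L = 3.38·(1.933038 + 1.012805 + 3.641715) = 3.38·6.587557 = 22.265943 m
RSL: p² = d² − 2 + 2cos(α−β) − 2d(sin α + sin β) = 19.626998; p = √p² = 4.430237; φ = atan2(cos α + cos β, d − sin α − sin β) − atan2(2, p) = -0.443558 rad; t = (α − φ) mod 2π = 5.938045 rad, q = (β − φ) mod 2π = 4.229368 rad → L = 3.38·(5.938045 + 4.430237 + 4.229368) = 3.38·14.597650 = 49.340057 m
RLR: c = (6 − d² + 2cos(α−β) + 2d(sin α − sin β))/8 = -0.956132; p = 2π − arccos c = 3.438889 rad; φ = atan2(cos α − cos β, d − sin α + sin β) = 0.390097 rad; t = (α − φ + p/2) mod 2π = 0.540649 rad, q = (α − β − t + p) mod 2π = 4.606917 rad → L = 3.38·(0.540649 + 3.438889 + 4.606917) = 3.38·8.586456 = 29.022222 m
LRL: c = (6 − d² + 2cos(α−β) − 2d(sin α − sin β))/8 = -0.762909; p = 2π − arccos c = 3.844588 rad; φ = atan2(cos β − cos α, d + sin α − sin β) = -0.412146 rad; t = (φ − α + p/2) mod 2π = 2.298845 rad, q = (β − α − t + p) mod 2π = 6.120251 rad → L = 3.38·(2.298845 + 3.844588 + 6.120251) = 3.38·12.263684 = 41.451253 m
Shortest: LSR with L = 22.265943 m ≈ 22.2659 m

22.2659 m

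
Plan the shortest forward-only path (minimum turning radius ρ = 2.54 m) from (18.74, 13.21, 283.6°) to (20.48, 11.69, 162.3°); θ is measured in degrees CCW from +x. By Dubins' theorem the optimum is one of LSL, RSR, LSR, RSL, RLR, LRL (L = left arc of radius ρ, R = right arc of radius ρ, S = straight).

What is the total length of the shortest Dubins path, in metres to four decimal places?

Let ψ = atan2(Δy, Δx) = atan2(-1.52, 1.74) = -41.1393° be the start→goal bearing.
Normalize: d = |goal − start| / ρ = 2.310411/2.54 = 0.909611, α = (θ_start − ψ) mod 360° = 324.7393° = 5.667769 rad, β = (θ_goal − ψ) mod 360° = 203.4393° = 3.550685 rad.
Common terms: sin α = -0.577298, cos α = 0.816533, sin β = -0.397777, cos β = -0.917482, cos(α−β) = -0.519519, d² = 0.827392. Work in radians in the unit-radius frame; every candidate has L = ρ·(t + p + q).
LSL: p² = 2 + d² − 2cos(α−β) + 2d(sin α − sin β) = 3.539841; p = √p² = 1.881446; φ = atan2(cos β − cos α, d + sin α − sin β) = -1.172285 rad; t = (φ − α) mod 2π = 5.726316 rad, q = (β − φ) mod 2π = 4.722970 rad → L = 2.54·(5.726316 + 1.881446 + 4.722970) = 2.54·12.330733 = 31.320061 m
RSR: p² = 2 + d² − 2cos(α−β) + 2d(sin β − sin α) = 4.193019; p = √p² = 2.047686; φ = atan2(cos α − cos β, d − sin α + sin β) = 1.009972 rad; t = (α − φ) mod 2π = 4.657797 rad, q = (φ − β) mod 2π = 3.742472 rad → L = 2.54·(4.657797 + 2.047686 + 3.742472) = 2.54·10.447956 = 26.537808 m
LSR: p² = d² − 2 + 2cos(α−β) + 2d(sin α + sin β) = -3.985524 < 0 → infeasible
RSL: p² = d² − 2 + 2cos(α−β) − 2d(sin α + sin β) = -0.437769 < 0 → infeasible
RLR: c = (6 − d² + 2cos(α−β) + 2d(sin α − sin β))/8 = 0.475873; p = 2π − arccos c = 5.208345 rad; φ = atan2(cos α − cos β, d − sin α + sin β) = 1.009972 rad; t = (α − φ + p/2) mod 2π = 0.978784 rad, q = (α − β − t + p) mod 2π = 0.063460 rad → L = 2.54·(0.978784 + 5.208345 + 0.063460) = 2.54·6.250589 = 15.876496 m
LRL: c = (6 − d² + 2cos(α−β) − 2d(sin α − sin β))/8 = 0.557520; p = 2π − arccos c = 5.303784 rad; φ = atan2(cos β − cos α, d + sin α − sin β) = -1.172285 rad; t = (φ − α + p/2) mod 2π = 2.095023 rad, q = (β − α − t + p) mod 2π = 1.091677 rad → L = 2.54·(2.095023 + 5.303784 + 1.091677) = 2.54·8.490484 = 21.565830 m
Shortest: RLR with L = 15.876496 m ≈ 15.8765 m

15.8765 m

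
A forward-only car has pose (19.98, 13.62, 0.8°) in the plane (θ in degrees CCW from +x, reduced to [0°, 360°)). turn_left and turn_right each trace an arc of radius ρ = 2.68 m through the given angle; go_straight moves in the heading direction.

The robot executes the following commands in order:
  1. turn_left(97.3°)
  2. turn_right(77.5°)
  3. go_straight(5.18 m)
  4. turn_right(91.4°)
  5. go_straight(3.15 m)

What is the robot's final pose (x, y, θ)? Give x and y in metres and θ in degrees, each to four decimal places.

(33.6648, 16.7841, 289.2000°)

set_pose: (x, y, θ) = (19.9800, 13.6200, 0.8000°), ρ = 2.68
turn_left(97.3°): centre at ρ to the left, rotate +97.3° → (22.5958, 16.6774, 98.1000°)
turn_right(77.5°): centre at ρ to the right, rotate −77.5° → (24.3062, 19.5636, 20.6000°)
go_straight(5.18): x += 5.18·cos θ, y += 5.18·sin θ → (29.1550, 21.3861, 20.6000°)
turn_right(91.4°): centre at ρ to the right, rotate −91.4° → (32.6288, 19.7589, -70.8000° ≡ 289.2000°)
go_straight(3.15): x += 3.15·cos θ, y += 3.15·sin θ → (33.6648, 16.7841, 289.2000°)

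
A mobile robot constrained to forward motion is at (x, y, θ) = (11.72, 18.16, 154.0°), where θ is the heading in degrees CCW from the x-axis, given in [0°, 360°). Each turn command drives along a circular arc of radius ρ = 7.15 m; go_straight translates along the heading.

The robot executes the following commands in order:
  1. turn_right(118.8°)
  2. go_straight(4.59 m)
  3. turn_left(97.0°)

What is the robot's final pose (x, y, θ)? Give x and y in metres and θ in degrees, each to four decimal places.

set_pose: (x, y, θ) = (11.7200, 18.1600, 154.0000°), ρ = 7.15
turn_right(118.8°): centre at ρ to the right, rotate −118.8° → (10.7329, 30.4290, 35.2000°)
go_straight(4.59): x += 4.59·cos θ, y += 4.59·sin θ → (14.4836, 33.0748, 35.2000°)
turn_left(97.0°): centre at ρ to the left, rotate +97.0° → (15.6588, 43.7202, 132.2000°)

(15.6588, 43.7202, 132.2000°)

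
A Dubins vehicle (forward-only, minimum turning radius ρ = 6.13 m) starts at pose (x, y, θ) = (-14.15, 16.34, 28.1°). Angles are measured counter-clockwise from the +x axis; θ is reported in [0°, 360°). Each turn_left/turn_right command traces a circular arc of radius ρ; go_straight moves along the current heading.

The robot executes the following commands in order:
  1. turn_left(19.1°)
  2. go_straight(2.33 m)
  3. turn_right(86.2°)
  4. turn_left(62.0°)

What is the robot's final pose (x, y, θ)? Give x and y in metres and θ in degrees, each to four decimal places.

(3.6520, 19.0122, 23.0000°)

set_pose: (x, y, θ) = (-14.1500, 16.3400, 28.1000°), ρ = 6.13
turn_left(19.1°): centre at ρ to the left, rotate +19.1° → (-12.5395, 17.5825, 47.2000°)
go_straight(2.33): x += 2.33·cos θ, y += 2.33·sin θ → (-10.9564, 19.2921, 47.2000°)
turn_right(86.2°): centre at ρ to the right, rotate −86.2° → (-2.6009, 19.8910, -39.0000° ≡ 321.0000°)
turn_left(62.0°): centre at ρ to the left, rotate +62.0° → (3.6520, 19.0122, 383.0000° ≡ 23.0000°)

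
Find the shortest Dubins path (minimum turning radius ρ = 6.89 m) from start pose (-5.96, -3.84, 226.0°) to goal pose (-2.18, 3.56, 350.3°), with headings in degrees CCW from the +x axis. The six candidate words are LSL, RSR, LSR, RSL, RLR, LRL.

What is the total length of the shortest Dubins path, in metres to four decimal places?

37.3054 m

Let ψ = atan2(Δy, Δx) = atan2(7.40, 3.78) = 62.9416° be the start→goal bearing.
Normalize: d = |goal − start| / ρ = 8.309537/6.89 = 1.206029, α = (θ_start − ψ) mod 360° = 163.0584° = 2.845907 rad, β = (θ_goal − ψ) mod 360° = 287.3584° = 5.015351 rad.
Common terms: sin α = 0.291396, cos α = -0.956602, sin β = -0.954457, cos β = 0.298348, cos(α−β) = -0.563526, d² = 1.454505. Work in radians in the unit-radius frame; every candidate has L = ρ·(t + p + q).
LSL: p² = 2 + d² − 2cos(α−β) + 2d(sin α − sin β) = 7.586626; p = √p² = 2.754383; φ = atan2(cos β − cos α, d + sin α − sin β) = 0.473068 rad; t = (φ − α) mod 2π = 3.910347 rad, q = (β − φ) mod 2π = 4.542283 rad → L = 6.89·(3.910347 + 2.754383 + 4.542283) = 6.89·11.207013 = 77.216317 m
RSR: p² = 2 + d² − 2cos(α−β) + 2d(sin β − sin α) = 1.576488; p = √p² = 1.255583; φ = atan2(cos α − cos β, d − sin α + sin β) = -1.602520 rad; t = (α − φ) mod 2π = 4.448426 rad, q = (φ − β) mod 2π = 5.948500 rad → L = 6.89·(4.448426 + 1.255583 + 5.948500) = 6.89·11.652509 = 80.285787 m
LSR: p² = d² − 2 + 2cos(α−β) + 2d(sin α + sin β) = -3.271888 < 0 → infeasible
RSL: p² = d² − 2 + 2cos(α−β) − 2d(sin α + sin β) = -0.073207 < 0 → infeasible
RLR: c = (6 − d² + 2cos(α−β) + 2d(sin α − sin β))/8 = 0.802939; p = 2π − arccos c = 5.644599 rad; φ = atan2(cos α − cos β, d − sin α + sin β) = -1.602520 rad; t = (α − φ + p/2) mod 2π = 0.987540 rad, q = (α − β − t + p) mod 2π = 2.487614 rad → L = 6.89·(0.987540 + 5.644599 + 2.487614) = 6.89·9.119753 = 62.835099 m
LRL: c = (6 − d² + 2cos(α−β) − 2d(sin α − sin β))/8 = 0.051672; p = 2π − arccos c = 4.764084 rad; φ = atan2(cos β − cos α, d + sin α − sin β) = 0.473068 rad; t = (φ − α + p/2) mod 2π = 0.009203 rad, q = (β − α − t + p) mod 2π = 0.641139 rad → L = 6.89·(0.009203 + 4.764084 + 0.641139) = 6.89·5.414426 = 37.305398 m
Shortest: LRL with L = 37.305398 m ≈ 37.3054 m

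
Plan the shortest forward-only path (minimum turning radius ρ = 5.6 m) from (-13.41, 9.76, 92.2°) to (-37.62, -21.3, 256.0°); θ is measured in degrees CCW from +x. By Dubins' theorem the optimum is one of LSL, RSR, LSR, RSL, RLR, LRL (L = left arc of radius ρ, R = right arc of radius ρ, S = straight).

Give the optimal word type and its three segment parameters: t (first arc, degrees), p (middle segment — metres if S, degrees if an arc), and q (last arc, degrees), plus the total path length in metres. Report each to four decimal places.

LSL: t = 155.5390°, p = 34.7930 m, q = 8.2610°, L = 50.8025 m

Let ψ = atan2(Δy, Δx) = atan2(-31.06, -24.21) = -127.9350° be the start→goal bearing.
Normalize: d = |goal − start| / ρ = 39.380804/5.6 = 7.032286, α = (θ_start − ψ) mod 360° = 220.1350° = 3.842080 rad, β = (θ_goal − ψ) mod 360° = 23.9350° = 0.417744 rad.
Common terms: sin α = -0.644590, cos α = -0.764528, sin β = 0.405699, cos β = 0.914007, cos(α−β) = -0.960294, d² = 49.453052. Work in radians in the unit-radius frame; every candidate has L = ρ·(t + p + q).
LSL: p² = 2 + d² − 2cos(α−β) + 2d(sin α − sin β) = 38.601765; p = √p² = 6.213032; φ = atan2(cos β − cos α, d + sin α − sin β) = 0.273563 rad; t = (φ − α) mod 2π = 2.714668 rad, q = (β − φ) mod 2π = 0.144181 rad → L = 5.6·(2.714668 + 6.213032 + 0.144181) = 5.6·9.071881 = 50.802535 m
RSR: p² = 2 + d² − 2cos(α−β) + 2d(sin β − sin α) = 68.145513; p = √p² = 8.255030; φ = atan2(cos α − cos β, d − sin α + sin β) = -0.204763 rad; t = (α − φ) mod 2π = 4.046842 rad, q = (φ − β) mod 2π = 5.660679 rad → L = 5.6·(4.046842 + 8.255030 + 5.660679) = 5.6·17.962551 = 100.590285 m
LSR: p² = d² − 2 + 2cos(α−β) + 2d(sin α + sin β) = 42.172566; p = √p² = 6.494041; φ = atan2(−cos α − cos β, d + sin α + sin β) − atan2(−2, p) = 0.276757 rad; t = (φ − α) mod 2π = 2.717862 rad, q = (φ − β) mod 2π = 6.142198 rad → L = 5.6·(2.717862 + 6.494041 + 6.142198) = 5.6·15.354102 = 85.982969 m
RSL: p² = d² − 2 + 2cos(α−β) − 2d(sin α + sin β) = 48.892363; p = √p² = 6.992307; φ = atan2(cos α + cos β, d − sin α − sin β) − atan2(2, p) = -0.258035 rad; t = (α − φ) mod 2π = 4.100115 rad, q = (β − φ) mod 2π = 0.675779 rad → L = 5.6·(4.100115 + 6.992307 + 0.675779) = 5.6·11.768202 = 65.901931 m
RLR: c = (6 − d² + 2cos(α−β) + 2d(sin α − sin β))/8 = -7.518189, |c| > 1 → infeasible
LRL: c = (6 − d² + 2cos(α−β) − 2d(sin α − sin β))/8 = -3.825221, |c| > 1 → infeasible
Shortest: LSL with L = 50.802535 m ≈ 50.8025 m
Convert LSL to answer units (arcs ×180/π): t = 2.714668·180/π = 155.5390°, p = ρ·p = 5.6·6.213032 = 34.7930 m, q = 0.144181·180/π = 8.2610°, L = 50.8025 m.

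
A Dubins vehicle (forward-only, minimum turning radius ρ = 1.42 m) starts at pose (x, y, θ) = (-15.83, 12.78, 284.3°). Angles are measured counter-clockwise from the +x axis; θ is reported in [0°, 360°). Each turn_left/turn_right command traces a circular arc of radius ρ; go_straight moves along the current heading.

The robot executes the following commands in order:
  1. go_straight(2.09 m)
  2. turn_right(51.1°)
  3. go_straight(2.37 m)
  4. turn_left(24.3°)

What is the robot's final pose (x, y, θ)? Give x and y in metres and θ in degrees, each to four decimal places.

(-17.2217, 7.1124, 257.5000°)

set_pose: (x, y, θ) = (-15.8300, 12.7800, 284.3000°), ρ = 1.42
go_straight(2.09): x += 2.09·cos θ, y += 2.09·sin θ → (-15.3138, 10.7548, 284.3000°)
turn_right(51.1°): centre at ρ to the right, rotate −51.1° → (-15.5527, 9.5534, 233.2000°)
go_straight(2.37): x += 2.37·cos θ, y += 2.37·sin θ → (-16.9724, 7.6557, 233.2000°)
turn_left(24.3°): centre at ρ to the left, rotate +24.3° → (-17.2217, 7.1124, 257.5000°)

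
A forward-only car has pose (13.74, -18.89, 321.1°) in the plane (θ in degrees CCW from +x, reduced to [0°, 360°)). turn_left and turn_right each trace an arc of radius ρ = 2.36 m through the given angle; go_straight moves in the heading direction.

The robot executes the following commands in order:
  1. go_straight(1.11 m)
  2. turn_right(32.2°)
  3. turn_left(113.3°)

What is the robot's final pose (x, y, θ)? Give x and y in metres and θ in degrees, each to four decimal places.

set_pose: (x, y, θ) = (13.7400, -18.8900, 321.1000°), ρ = 2.36
go_straight(1.11): x += 1.11·cos θ, y += 1.11·sin θ → (14.6038, -19.5870, 321.1000°)
turn_right(32.2°): centre at ρ to the right, rotate −32.2° → (15.3546, -20.6592, 288.9000°)
turn_left(113.3°): centre at ρ to the left, rotate +113.3° → (19.1726, -21.6431, 402.2000° ≡ 42.2000°)

(19.1726, -21.6431, 42.2000°)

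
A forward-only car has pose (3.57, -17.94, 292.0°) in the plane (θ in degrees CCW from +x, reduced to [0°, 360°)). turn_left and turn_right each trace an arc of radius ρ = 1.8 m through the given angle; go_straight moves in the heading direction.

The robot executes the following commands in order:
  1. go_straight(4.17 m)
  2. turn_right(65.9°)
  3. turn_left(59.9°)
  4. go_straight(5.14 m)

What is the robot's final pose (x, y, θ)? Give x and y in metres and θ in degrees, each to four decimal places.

(5.7437, -30.4139, 286.0000°)

set_pose: (x, y, θ) = (3.5700, -17.9400, 292.0000°), ρ = 1.8
go_straight(4.17): x += 4.17·cos θ, y += 4.17·sin θ → (5.1321, -21.8064, 292.0000°)
turn_right(65.9°): centre at ρ to the right, rotate −65.9° → (4.7602, -23.7288, 226.1000°)
turn_left(59.9°): centre at ρ to the left, rotate +59.9° → (4.3269, -25.4730, 286.0000°)
go_straight(5.14): x += 5.14·cos θ, y += 5.14·sin θ → (5.7437, -30.4139, 286.0000°)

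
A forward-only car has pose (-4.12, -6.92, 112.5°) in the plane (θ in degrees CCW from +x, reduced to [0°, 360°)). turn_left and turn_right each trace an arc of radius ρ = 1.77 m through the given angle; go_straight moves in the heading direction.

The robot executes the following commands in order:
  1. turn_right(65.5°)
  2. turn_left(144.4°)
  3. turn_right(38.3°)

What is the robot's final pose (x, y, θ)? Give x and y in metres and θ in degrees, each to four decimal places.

(-6.5742, -1.9367, 153.1000°)

set_pose: (x, y, θ) = (-4.1200, -6.9200, 112.5000°), ρ = 1.77
turn_right(65.5°): centre at ρ to the right, rotate −65.5° → (-3.7792, -5.0355, 47.0000°)
turn_left(144.4°): centre at ρ to the left, rotate +144.4° → (-5.4236, -2.0933, 191.4000°)
turn_right(38.3°): centre at ρ to the right, rotate −38.3° → (-6.5742, -1.9367, 153.1000°)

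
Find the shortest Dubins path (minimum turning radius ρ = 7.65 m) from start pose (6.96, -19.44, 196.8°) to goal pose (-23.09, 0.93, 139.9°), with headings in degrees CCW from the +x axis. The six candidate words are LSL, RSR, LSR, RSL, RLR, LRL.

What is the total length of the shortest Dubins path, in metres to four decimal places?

37.2968 m

Let ψ = atan2(Δy, Δx) = atan2(20.37, -30.05) = 145.8678° be the start→goal bearing.
Normalize: d = |goal − start| / ρ = 36.303435/7.65 = 4.745547, α = (θ_start − ψ) mod 360° = 50.9322° = 0.888934 rad, β = (θ_goal − ψ) mod 360° = 354.0322° = 6.179027 rad.
Common terms: sin α = 0.776400, cos α = 0.630240, sin β = -0.103970, cos β = 0.994580, cos(α−β) = 0.546102, d² = 22.520217. Work in radians in the unit-radius frame; every candidate has L = ρ·(t + p + q).
LSL: p² = 2 + d² − 2cos(α−β) + 2d(sin α − sin β) = 31.783691; p = √p² = 5.637703; φ = atan2(cos β − cos α, d + sin α − sin β) = 0.064671 rad; t = (φ − α) mod 2π = 5.458922 rad, q = (β − φ) mod 2π = 6.114356 rad → L = 7.65·(5.458922 + 5.637703 + 6.114356) = 7.65·17.210981 = 131.664004 m
RSR: p² = 2 + d² − 2cos(α−β) + 2d(sin β − sin α) = 15.072335; p = √p² = 3.882310; φ = atan2(cos α − cos β, d − sin α + sin β) = -0.093985 rad; t = (α − φ) mod 2π = 0.982919 rad, q = (φ − β) mod 2π = 0.010174 rad → L = 7.65·(0.982919 + 3.882310 + 0.010174) = 7.65·4.875403 = 37.296832 m
LSR: p² = d² − 2 + 2cos(α−β) + 2d(sin α + sin β) = 27.994522; p = √p² = 5.290985; φ = atan2(−cos α − cos β, d + sin α + sin β) − atan2(−2, p) = 0.070040 rad; t = (φ − α) mod 2π = 5.464291 rad, q = (φ − β) mod 2π = 0.174198 rad → L = 7.65·(5.464291 + 5.290985 + 0.174198) = 7.65·10.929474 = 83.610474 m
RSL: p² = d² − 2 + 2cos(α−β) − 2d(sin α + sin β) = 15.230320; p = √p² = 3.902604; φ = atan2(cos α + cos β, d − sin α − sin β) − atan2(2, p) = -0.094011 rad; t = (α − φ) mod 2π = 0.982945 rad, q = (β − φ) mod 2π = 6.273038 rad → L = 7.65·(0.982945 + 3.902604 + 6.273038) = 7.65·11.158588 = 85.363197 m
RLR: c = (6 − d² + 2cos(α−β) + 2d(sin α − sin β))/8 = -0.884042; p = 2π − arccos c = 3.627949 rad; φ = atan2(cos α − cos β, d − sin α + sin β) = -0.093985 rad; t = (α − φ + p/2) mod 2π = 2.796893 rad, q = (α − β − t + p) mod 2π = 1.824148 rad → L = 7.65·(2.796893 + 3.627949 + 1.824148) = 7.65·8.248990 = 63.104775 m
LRL: c = (6 − d² + 2cos(α−β) − 2d(sin α − sin β))/8 = -2.972961, |c| > 1 → infeasible
Shortest: RSR with L = 37.296832 m ≈ 37.2968 m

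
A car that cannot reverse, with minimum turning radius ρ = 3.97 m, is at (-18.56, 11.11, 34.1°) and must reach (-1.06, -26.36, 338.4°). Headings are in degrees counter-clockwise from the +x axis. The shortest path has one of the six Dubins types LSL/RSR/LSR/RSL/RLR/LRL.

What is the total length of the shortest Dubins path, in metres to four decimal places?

45.0451 m

Let ψ = atan2(Δy, Δx) = atan2(-37.47, 17.50) = -64.9655° be the start→goal bearing.
Normalize: d = |goal − start| / ρ = 41.355180/3.97 = 10.416922, α = (θ_start − ψ) mod 360° = 99.0655° = 1.729020 rad, β = (θ_goal − ψ) mod 360° = 43.3655° = 0.756871 rad.
Common terms: sin α = 0.987509, cos α = -0.157564, sin β = 0.686650, cos β = 0.726988, cos(α−β) = 0.563526, d² = 108.512261. Work in radians in the unit-radius frame; every candidate has L = ρ·(t + p + q).
LSL: p² = 2 + d² − 2cos(α−β) + 2d(sin α − sin β) = 115.653248; p = √p² = 10.754220; φ = atan2(cos β − cos α, d + sin α − sin β) = 0.082345 rad; t = (φ − α) mod 2π = 4.636510 rad, q = (β − φ) mod 2π = 0.674527 rad → L = 3.97·(4.636510 + 10.754220 + 0.674527) = 3.97·16.065257 = 63.779070 m
RSR: p² = 2 + d² − 2cos(α−β) + 2d(sin β − sin α) = 103.117170; p = √p² = 10.154662; φ = atan2(cos α − cos β, d − sin α + sin β) = -0.087218 rad; t = (α − φ) mod 2π = 1.816238 rad, q = (φ − β) mod 2π = 5.439096 rad → L = 3.97·(1.816238 + 10.154662 + 5.439096) = 3.97·17.409996 = 69.117685 m
LSR: p² = d² − 2 + 2cos(α−β) + 2d(sin α + sin β) = 142.518481; p = √p² = 11.938110; φ = atan2(−cos α − cos β, d + sin α + sin β) − atan2(−2, p) = 0.118929 rad; t = (φ − α) mod 2π = 4.673095 rad, q = (φ − β) mod 2π = 5.645243 rad → L = 3.97·(4.673095 + 11.938110 + 5.645243) = 3.97·22.256449 = 88.358103 m
RSL: p² = d² − 2 + 2cos(α−β) − 2d(sin α + sin β) = 72.760145; p = √p² = 8.529956; φ = atan2(cos α + cos β, d − sin α − sin β) − atan2(2, p) = -0.165269 rad; t = (α − φ) mod 2π = 1.894288 rad, q = (β − φ) mod 2π = 0.922140 rad → L = 3.97·(1.894288 + 8.529956 + 0.922140) = 3.97·11.346384 = 45.045144 m
RLR: c = (6 − d² + 2cos(α−β) + 2d(sin α − sin β))/8 = -11.889646, |c| > 1 → infeasible
LRL: c = (6 − d² + 2cos(α−β) − 2d(sin α − sin β))/8 = -13.456656, |c| > 1 → infeasible
Shortest: RSL with L = 45.045144 m ≈ 45.0451 m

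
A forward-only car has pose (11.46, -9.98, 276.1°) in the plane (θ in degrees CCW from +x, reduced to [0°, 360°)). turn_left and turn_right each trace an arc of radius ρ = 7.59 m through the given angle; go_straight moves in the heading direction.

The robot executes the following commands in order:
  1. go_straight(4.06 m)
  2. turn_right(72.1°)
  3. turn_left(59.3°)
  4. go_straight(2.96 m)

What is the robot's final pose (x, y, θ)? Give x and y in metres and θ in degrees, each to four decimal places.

set_pose: (x, y, θ) = (11.4600, -9.9800, 276.1000°), ρ = 7.59
go_straight(4.06): x += 4.06·cos θ, y += 4.06·sin θ → (11.8914, -14.0170, 276.1000°)
turn_right(72.1°): centre at ρ to the right, rotate −72.1° → (7.4315, -21.7574, 204.0000°)
turn_left(59.3°): centre at ρ to the left, rotate +59.3° → (2.9805, -27.8056, 263.3000°)
go_straight(2.96): x += 2.96·cos θ, y += 2.96·sin θ → (2.6352, -30.7454, 263.3000°)

(2.6352, -30.7454, 263.3000°)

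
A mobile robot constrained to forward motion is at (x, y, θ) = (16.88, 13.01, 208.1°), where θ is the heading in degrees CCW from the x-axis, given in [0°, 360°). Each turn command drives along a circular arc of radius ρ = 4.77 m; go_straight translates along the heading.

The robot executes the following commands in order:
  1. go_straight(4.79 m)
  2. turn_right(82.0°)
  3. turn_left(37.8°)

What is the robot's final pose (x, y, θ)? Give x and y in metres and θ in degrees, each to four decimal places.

(4.0225, 13.9236, 163.9000°)

set_pose: (x, y, θ) = (16.8800, 13.0100, 208.1000°), ρ = 4.77
go_straight(4.79): x += 4.79·cos θ, y += 4.79·sin θ → (12.6546, 10.7539, 208.1000°)
turn_right(82.0°): centre at ρ to the right, rotate −82.0° → (6.5538, 12.1511, 126.1000°)
turn_left(37.8°): centre at ρ to the left, rotate +37.8° → (4.0225, 13.9236, 163.9000°)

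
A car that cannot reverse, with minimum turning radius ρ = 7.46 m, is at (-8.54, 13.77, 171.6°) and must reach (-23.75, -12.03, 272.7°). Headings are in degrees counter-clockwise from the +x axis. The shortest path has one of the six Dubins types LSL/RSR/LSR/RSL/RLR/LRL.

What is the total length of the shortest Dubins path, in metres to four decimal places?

32.4233 m

Let ψ = atan2(Δy, Δx) = atan2(-25.80, -15.21) = -120.5208° be the start→goal bearing.
Normalize: d = |goal − start| / ρ = 29.949693/7.46 = 4.014704, α = (θ_start − ψ) mod 360° = 292.1208° = 5.098470 rad, β = (θ_goal − ψ) mod 360° = 33.2208° = 0.579813 rad.
Common terms: sin α = -0.926392, cos α = 0.376561, sin β = 0.547867, cos β = 0.836565, cos(α−β) = -0.192522, d² = 16.117849. Work in radians in the unit-radius frame; every candidate has L = ρ·(t + p + q).
LSL: p² = 2 + d² − 2cos(α−β) + 2d(sin α − sin β) = 6.665464; p = √p² = 2.581756; φ = atan2(cos β − cos α, d + sin α − sin β) = 0.179131 rad; t = (φ − α) mod 2π = 1.363846 rad, q = (β − φ) mod 2π = 0.400682 rad → L = 7.46·(1.363846 + 2.581756 + 0.400682) = 7.46·4.346284 = 32.423278 m
RSR: p² = 2 + d² − 2cos(α−β) + 2d(sin β − sin α) = 30.340322; p = √p² = 5.508205; φ = atan2(cos α − cos β, d − sin α + sin β) = -0.083610 rad; t = (α − φ) mod 2π = 5.182080 rad, q = (φ − β) mod 2π = 5.619763 rad → L = 7.46·(5.182080 + 5.508205 + 5.619763) = 7.46·16.310048 = 121.672956 m
LSR: p² = d² − 2 + 2cos(α−β) + 2d(sin α + sin β) = 10.693479; p = √p² = 3.270089; φ = atan2(−cos α − cos β, d + sin α + sin β) − atan2(−2, p) = 0.226894 rad; t = (φ − α) mod 2π = 1.411609 rad, q = (φ − β) mod 2π = 5.930266 rad → L = 7.46·(1.411609 + 3.270089 + 5.930266) = 7.46·10.611964 = 79.165249 m
RSL: p² = d² − 2 + 2cos(α−β) − 2d(sin α + sin β) = 16.772132; p = √p² = 4.095379; φ = atan2(cos α + cos β, d − sin α − sin β) − atan2(2, p) = -0.184867 rad; t = (α − φ) mod 2π = 5.283337 rad, q = (β − φ) mod 2π = 0.764680 rad → L = 7.46·(5.283337 + 4.095379 + 0.764680) = 7.46·10.143396 = 75.669737 m
RLR: c = (6 − d² + 2cos(α−β) + 2d(sin α − sin β))/8 = -2.792540, |c| > 1 → infeasible
LRL: c = (6 − d² + 2cos(α−β) − 2d(sin α − sin β))/8 = 0.166817; p = 2π − arccos c = 4.879990 rad; φ = atan2(cos β − cos α, d + sin α − sin β) = 0.179131 rad; t = (φ − α + p/2) mod 2π = 3.803841 rad, q = (β − α − t + p) mod 2π = 2.840676 rad → L = 7.46·(3.803841 + 4.879990 + 2.840676) = 7.46·11.524507 = 85.972821 m
Shortest: LSL with L = 32.423278 m ≈ 32.4233 m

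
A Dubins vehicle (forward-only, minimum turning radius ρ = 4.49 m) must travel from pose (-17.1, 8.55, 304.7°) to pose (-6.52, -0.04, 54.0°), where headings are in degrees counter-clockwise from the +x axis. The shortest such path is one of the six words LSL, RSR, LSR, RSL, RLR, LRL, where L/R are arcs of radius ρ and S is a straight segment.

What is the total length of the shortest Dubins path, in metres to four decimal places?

17.6996 m

Let ψ = atan2(Δy, Δx) = atan2(-8.59, 10.58) = -39.0735° be the start→goal bearing.
Normalize: d = |goal − start| / ρ = 13.628078/4.49 = 3.035207, α = (θ_start − ψ) mod 360° = 343.7735° = 5.999979 rad, β = (θ_goal − ψ) mod 360° = 93.0735° = 1.624438 rad.
Common terms: sin α = -0.279436, cos α = 0.960164, sin β = 0.998562, cos β = -0.053616, cos(α−β) = -0.330514, d² = 9.212479. Work in radians in the unit-radius frame; every candidate has L = ρ·(t + p + q).
LSL: p² = 2 + d² − 2cos(α−β) + 2d(sin α − sin β) = 4.115536; p = √p² = 2.028678; φ = atan2(cos β − cos α, d + sin α − sin β) = -0.523281 rad; t = (φ − α) mod 2π = 6.043111 rad, q = (β − φ) mod 2π = 2.147719 rad → L = 4.49·(6.043111 + 2.028678 + 2.147719) = 4.49·10.219508 = 45.885593 m
RSR: p² = 2 + d² − 2cos(α−β) + 2d(sin β − sin α) = 19.631480; p = √p² = 4.430743; φ = atan2(cos α − cos β, d − sin α + sin β) = 0.230851 rad; t = (α − φ) mod 2π = 5.769128 rad, q = (φ − β) mod 2π = 4.889598 rad → L = 4.49·(5.769128 + 4.430743 + 4.889598) = 4.49·15.089468 = 67.751713 m
LSR: p² = d² − 2 + 2cos(α−β) + 2d(sin α + sin β) = 10.916841; p = √p² = 3.304064; φ = atan2(−cos α − cos β, d + sin α + sin β) − atan2(−2, p) = 0.307387 rad; t = (φ − α) mod 2π = 0.590593 rad, q = (φ − β) mod 2π = 4.966134 rad → L = 4.49·(0.590593 + 3.304064 + 4.966134) = 4.49·8.860791 = 39.784952 m
RSL: p² = d² − 2 + 2cos(α−β) − 2d(sin α + sin β) = 2.186060; p = √p² = 1.478533; φ = atan2(cos α + cos β, d − sin α − sin β) − atan2(2, p) = -0.561117 rad; t = (α − φ) mod 2π = 0.277910 rad, q = (β − φ) mod 2π = 2.185555 rad → L = 4.49·(0.277910 + 1.478533 + 2.185555) = 4.49·3.941998 = 17.699573 m
RLR: c = (6 − d² + 2cos(α−β) + 2d(sin α − sin β))/8 = -1.453935, |c| > 1 → infeasible
LRL: c = (6 − d² + 2cos(α−β) − 2d(sin α − sin β))/8 = 0.485558; p = 2π − arccos c = 5.219390 rad; φ = atan2(cos β − cos α, d + sin α − sin β) = -0.523281 rad; t = (φ − α + p/2) mod 2π = 2.369621 rad, q = (β − α − t + p) mod 2π = 4.757415 rad → L = 4.49·(2.369621 + 5.219390 + 4.757415) = 4.49·12.346426 = 55.435451 m
Shortest: RSL with L = 17.699573 m ≈ 17.6996 m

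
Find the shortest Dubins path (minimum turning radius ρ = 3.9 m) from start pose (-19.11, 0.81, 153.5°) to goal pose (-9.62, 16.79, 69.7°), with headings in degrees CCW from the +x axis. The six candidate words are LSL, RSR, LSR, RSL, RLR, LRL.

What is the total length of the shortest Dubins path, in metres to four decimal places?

21.7813 m

Let ψ = atan2(Δy, Δx) = atan2(15.98, 9.49) = 59.2953° be the start→goal bearing.
Normalize: d = |goal − start| / ρ = 18.585492/3.9 = 4.765511, α = (θ_start − ψ) mod 360° = 94.2047° = 1.644182 rad, β = (θ_goal − ψ) mod 360° = 10.4047° = 0.181596 rad.
Common terms: sin α = 0.997308, cos α = -0.073320, sin β = 0.180600, cos β = 0.983557, cos(α−β) = 0.107999, d² = 22.710092. Work in radians in the unit-radius frame; every candidate has L = ρ·(t + p + q).
LSL: p² = 2 + d² − 2cos(α−β) + 2d(sin α − sin β) = 32.278162; p = √p² = 5.681387; φ = atan2(cos β − cos α, d + sin α − sin β) = 0.187114 rad; t = (φ − α) mod 2π = 4.826118 rad, q = (β − φ) mod 2π = 6.277667 rad → L = 3.9·(4.826118 + 5.681387 + 6.277667) = 3.9·16.785172 = 65.462171 m
RSR: p² = 2 + d² − 2cos(α−β) + 2d(sin β − sin α) = 16.710025; p = √p² = 4.087790; φ = atan2(cos α − cos β, d − sin α + sin β) = -0.261515 rad; t = (α − φ) mod 2π = 1.905697 rad, q = (φ − β) mod 2π = 5.840074 rad → L = 3.9·(1.905697 + 4.087790 + 5.840074) = 3.9·11.833561 = 46.150888 m
LSR: p² = d² − 2 + 2cos(α−β) + 2d(sin α + sin β) = 32.152759; p = √p² = 5.670340; φ = atan2(−cos α − cos β, d + sin α + sin β) − atan2(−2, p) = 0.187120 rad; t = (φ − α) mod 2π = 4.826123 rad, q = (φ − β) mod 2π = 0.005524 rad → L = 3.9·(4.826123 + 5.670340 + 0.005524) = 3.9·10.501987 = 40.957748 m
RSL: p² = d² − 2 + 2cos(α−β) − 2d(sin α + sin β) = 9.699423; p = √p² = 3.114390; φ = atan2(cos α + cos β, d − sin α − sin β) − atan2(2, p) = -0.322384 rad; t = (α − φ) mod 2π = 1.966566 rad, q = (β − φ) mod 2π = 0.503980 rad → L = 3.9·(1.966566 + 3.114390 + 0.503980) = 3.9·5.584936 = 21.781252 m
RLR: c = (6 − d² + 2cos(α−β) + 2d(sin α − sin β))/8 = -1.088753, |c| > 1 → infeasible
LRL: c = (6 − d² + 2cos(α−β) − 2d(sin α − sin β))/8 = -3.034770, |c| > 1 → infeasible
Shortest: RSL with L = 21.781252 m ≈ 21.7813 m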